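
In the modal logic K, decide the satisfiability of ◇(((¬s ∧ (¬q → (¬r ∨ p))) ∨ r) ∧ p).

Yes, satisfiable

1. ◇(((¬s ∧ (¬q → (¬r ∨ p))) ∨ r) ∧ p), u
2. ((¬s ∧ (¬q → (¬r ∨ p))) ∨ r) ∧ p, v
3. (¬s ∧ (¬q → (¬r ∨ p))) ∨ r, v
4. p, v
5. r, v
Accessibility: uRv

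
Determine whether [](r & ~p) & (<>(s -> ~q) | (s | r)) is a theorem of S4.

Invalid (countermodel exists)

Tableau for the negation ~([](r & ~p) & (<>(s -> ~q) | (s | r))):
1. ~([](r & ~p) & (<>(s -> ~q) | (s | r))), w0
2. ~[](r & ~p), w0
3. ~(r & ~p), w1
4. p, w1
Accessibility: w0Rw0, w0Rw1, w1Rw1
The negation has an open branch (countermodel exists).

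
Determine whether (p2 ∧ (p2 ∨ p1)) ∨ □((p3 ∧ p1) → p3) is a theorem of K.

Valid in K

Tableau for the negation ¬((p2 ∧ (p2 ∨ p1)) ∨ □((p3 ∧ p1) → p3)):
1. ¬((p2 ∧ (p2 ∨ p1)) ∨ □((p3 ∧ p1) → p3)), 0
2. ¬(p2 ∧ (p2 ∨ p1)), 0
3. ¬□((p3 ∧ p1) → p3), 0
4. ¬(p2 ∨ p1), 0
5. ¬p2, 0
6. ¬p1, 0
7. ¬((p3 ∧ p1) → p3), 1
8. p3 ∧ p1, 1
9. ¬p3, 1
10. p3, 1
11. p1, 1
Accessibility: 0R1
Branch closes: p3 and ¬p3 both at 1.
Every branch of the negation's tableau closes; the branch above is one of them.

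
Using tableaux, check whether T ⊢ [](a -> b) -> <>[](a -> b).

Valid

Tableau for the negation ~([](a -> b) -> <>[](a -> b)):
1. ~([](a -> b) -> <>[](a -> b)), w0
2. [](a -> b), w0
3. ~<>[](a -> b), w0
4. a -> b, w0
5. ~[](a -> b), w0
6. b, w0
7. ~(a -> b), w1
8. a, w1
9. ~b, w1
10. a -> b, w1
11. ~[](a -> b), w1
12. b, w1
Accessibility: w0Rw0, w0Rw1, w1Rw1
Branch closes: b and ~b both at w1.
All branches of the negation close; one closing branch shown above.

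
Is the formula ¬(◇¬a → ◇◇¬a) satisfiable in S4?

1. ¬(◇¬a → ◇◇¬a), w0
2. ◇¬a, w0
3. ¬◇◇¬a, w0
4. ¬◇¬a, w0
5. a, w0
6. ¬a, w1
7. ¬◇¬a, w1
8. a, w1
Accessibility: w0Rw0, w0Rw1, w1Rw1
Branch closes: a and ¬a both at w1.
All branches of the tableau close; one closing branch shown above.

No, unsatisfiable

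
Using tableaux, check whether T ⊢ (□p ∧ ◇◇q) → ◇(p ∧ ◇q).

Valid

Tableau for the negation ¬((□p ∧ ◇◇q) → ◇(p ∧ ◇q)):
1. ¬((□p ∧ ◇◇q) → ◇(p ∧ ◇q)), u
2. □p ∧ ◇◇q, u   [¬→-rule on 1]
3. ¬◇(p ∧ ◇q), u   [¬→-rule on 1]
4. □p, u   [∧-rule on 2]
5. ◇◇q, u   [∧-rule on 2]
6. ¬(p ∧ ◇q), u   [¬◇-rule on 3 via uRu]
7. p, u   [□-rule on 4 via uRu]
8. ¬◇q, u   [¬∧-rule on 6 (branches; this branch)]
9. ¬q, u   [¬◇-rule on 8 via uRu]
10. ◇q, v   [◇-rule on 5: fresh world v, uRv]
11. ¬(p ∧ ◇q), v   [¬◇-rule on 3 via uRv]
12. p, v   [□-rule on 4 via uRv]
13. ¬q, v   [¬◇-rule on 8 via uRv]
14. ¬◇q, v   [¬∧-rule on 11 (branches; this branch)]
15. q, w   [◇-rule on 10: fresh world w, vRw]
16. ¬q, w   [¬◇-rule on 14 via vRw]
Accessibility: uRu, uRv, vRv, vRw, wRw
Branch closes: q and ¬q both at w.
Every branch of the negation's tableau closes; the branch above is one of them.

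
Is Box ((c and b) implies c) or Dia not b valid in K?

Valid in K

Tableau for the negation not (Box ((c and b) implies c) or Dia not b):
1. not (Box ((c and b) implies c) or Dia not b), u
2. not Box ((c and b) implies c), u
3. not Dia not b, u
4. not ((c and b) implies c), v
5. c and b, v
6. not c, v
7. c, v
8. b, v
Accessibility: uRv
Branch closes: c and not c both at v.
Every branch of the negation's tableau closes; the branch above is one of them.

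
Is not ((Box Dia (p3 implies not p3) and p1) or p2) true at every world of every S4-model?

Tableau for the negation (Box Dia (p3 implies not p3) and p1) or p2:
1. (Box Dia (p3 implies not p3) and p1) or p2, w0
2. p2, w0
Accessibility: w0Rw0
The negation has an open branch (countermodel exists).

Invalid (countermodel exists)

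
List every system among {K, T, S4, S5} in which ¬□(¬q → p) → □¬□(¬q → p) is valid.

S5

S5-tableau for the negation ¬(¬□(¬q → p) → □¬□(¬q → p)):
1. ¬(¬□(¬q → p) → □¬□(¬q → p)), w0
2. ¬□(¬q → p), w0
3. ¬□¬□(¬q → p), w0
4. ¬(¬q → p), w1
5. ¬q, w1
6. ¬p, w1
7. □(¬q → p), w2
8. ¬q → p, w0
9. ¬q → p, w1
10. ¬q → p, w2
11. p, w0
12. p, w1
Accessibility: w0Rw0, w0Rw1, w0Rw2, w1Rw0, w1Rw1, w1Rw2, w2Rw0, w2Rw1, w2Rw2
Branch closes: p and ¬p both at w1.
Every branch closes (one shown): valid in S5.
S4-tableau for the negation ¬(¬□(¬q → p) → □¬□(¬q → p)):
1. ¬(¬□(¬q → p) → □¬□(¬q → p)), w0
2. ¬□(¬q → p), w0
3. ¬□¬□(¬q → p), w0
4. ¬(¬q → p), w1
5. ¬q, w1
6. ¬p, w1
7. □(¬q → p), w2
8. ¬q → p, w2
9. p, w2
Accessibility: w0Rw0, w0Rw1, w0Rw2, w1Rw1, w2Rw2
Complete open branch: countermodel on an S4-frame, so not valid in S4, nor in K, T (the same frame is also a K-frame and a T-frame).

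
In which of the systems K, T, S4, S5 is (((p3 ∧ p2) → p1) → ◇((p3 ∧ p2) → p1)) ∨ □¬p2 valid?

T-tableau for the negation ¬((((p3 ∧ p2) → p1) → ◇((p3 ∧ p2) → p1)) ∨ □¬p2):
1. ¬((((p3 ∧ p2) → p1) → ◇((p3 ∧ p2) → p1)) ∨ □¬p2), u
2. ¬(((p3 ∧ p2) → p1) → ◇((p3 ∧ p2) → p1)), u
3. ¬□¬p2, u
4. (p3 ∧ p2) → p1, u
5. ¬◇((p3 ∧ p2) → p1), u
6. ¬((p3 ∧ p2) → p1), u
7. p3 ∧ p2, u
8. ¬p1, u
9. p3, u
10. p2, u
11. ¬(p3 ∧ p2), u
12. ¬p2, u
Accessibility: uRu
Branch closes: p2 and ¬p2 both at u.
Every branch closes (one shown): valid in T, hence also in S4, S5 (every theorem of T is a theorem of S4 and S5).
K-tableau for the negation ¬((((p3 ∧ p2) → p1) → ◇((p3 ∧ p2) → p1)) ∨ □¬p2):
1. ¬((((p3 ∧ p2) → p1) → ◇((p3 ∧ p2) → p1)) ∨ □¬p2), u
2. ¬(((p3 ∧ p2) → p1) → ◇((p3 ∧ p2) → p1)), u
3. ¬□¬p2, u
4. (p3 ∧ p2) → p1, u
5. ¬◇((p3 ∧ p2) → p1), u
6. p1, u
7. p2, v
8. ¬((p3 ∧ p2) → p1), v
9. p3 ∧ p2, v
10. ¬p1, v
11. p3, v
Accessibility: uRv
Complete open branch: countermodel on a K-frame, so not valid in K.

T, S4, S5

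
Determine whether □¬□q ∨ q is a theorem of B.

Tableau for the negation ¬(□¬□q ∨ q):
1. ¬(□¬□q ∨ q), w0
2. ¬□¬□q, w0   [¬∨-rule on 1]
3. ¬q, w0   [¬∨-rule on 1]
4. □q, w1   [¬□-rule on 2: fresh world w1, w0Rw1]
5. q, w0   [□-rule on 4 via w1Rw0]
Accessibility: w0Rw0, w0Rw1, w1Rw0, w1Rw1
Branch closes: q and ¬q both at w0.
Every branch of the negation's tableau closes; the branch above is one of them.

Valid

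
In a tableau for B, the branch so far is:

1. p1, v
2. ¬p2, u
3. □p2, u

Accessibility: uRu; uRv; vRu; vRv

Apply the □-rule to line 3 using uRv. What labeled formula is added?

p2, v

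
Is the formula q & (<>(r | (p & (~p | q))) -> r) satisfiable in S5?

Satisfiable (open branch found)

1. q & (<>(r | (p & (~p | q))) -> r), w0
2. q, w0
3. <>(r | (p & (~p | q))) -> r, w0
4. r, w0
Accessibility: w0Rw0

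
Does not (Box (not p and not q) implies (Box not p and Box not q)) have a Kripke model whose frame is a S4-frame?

1. not (Box (not p and not q) implies (Box not p and Box not q)), w0
2. Box (not p and not q), w0
3. not (Box not p and Box not q), w0
4. not p and not q, w0
5. not p, w0
6. not q, w0
7. not Box not q, w0
8. q, w1
9. not p and not q, w1
10. not p, w1
11. not q, w1
Accessibility: w0Rw0, w0Rw1, w1Rw1
Branch closes: q and not q both at w1.
(One branch shown.) All branches close.

Unsatisfiable (every branch closes)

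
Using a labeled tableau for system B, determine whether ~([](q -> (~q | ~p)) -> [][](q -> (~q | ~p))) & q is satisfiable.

1. ~([](q -> (~q | ~p)) -> [][](q -> (~q | ~p))) & q, 0
2. ~([](q -> (~q | ~p)) -> [][](q -> (~q | ~p))), 0
3. q, 0
4. [](q -> (~q | ~p)), 0
5. ~[][](q -> (~q | ~p)), 0
6. q -> (~q | ~p), 0
7. ~q | ~p, 0
8. ~p, 0
9. ~[](q -> (~q | ~p)), 1
10. q -> (~q | ~p), 1
11. ~q | ~p, 1
12. ~p, 1
13. ~(q -> (~q | ~p)), 2
14. q, 2
15. ~(~q | ~p), 2
16. p, 2
Accessibility: 0R0, 0R1, 1R0, 1R1, 1R2, 2R1, 2R2

Satisfiable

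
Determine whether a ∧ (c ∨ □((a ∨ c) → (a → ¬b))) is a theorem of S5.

Tableau for the negation ¬(a ∧ (c ∨ □((a ∨ c) → (a → ¬b)))):
1. ¬(a ∧ (c ∨ □((a ∨ c) → (a → ¬b)))), 0
2. ¬(c ∨ □((a ∨ c) → (a → ¬b))), 0
3. ¬c, 0
4. ¬□((a ∨ c) → (a → ¬b)), 0
5. ¬((a ∨ c) → (a → ¬b)), 1
6. a ∨ c, 1
7. ¬(a → ¬b), 1
8. a, 1
9. b, 1
10. c, 1
Accessibility: 0R0, 0R1, 1R0, 1R1
The negation has an open branch (countermodel exists).

Not valid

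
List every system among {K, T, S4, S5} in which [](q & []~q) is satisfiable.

T-tableau for the formula:
1. [](q & []~q), u
2. q & []~q, u
3. q, u
4. []~q, u
5. ~q, u
Accessibility: uRu
Branch closes: q and ~q both at u.
Every branch closes (one shown): unsatisfiable in T, hence also in S4, S5 (every S4/S5-frame is a T-frame).
K-tableau for the formula:
1. [](q & []~q), u
Complete open branch: satisfiable in K.

K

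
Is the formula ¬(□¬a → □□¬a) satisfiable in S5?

1. ¬(□¬a → □□¬a), w0
2. □¬a, w0
3. ¬□□¬a, w0
4. ¬a, w0
5. ¬□¬a, w1
6. ¬a, w1
7. a, w2
8. ¬a, w2
Accessibility: w0Rw0, w0Rw1, w0Rw2, w1Rw0, w1Rw1, w1Rw2, w2Rw0, w2Rw1, w2Rw2
Branch closes: a and ¬a both at w2.
All branches of the tableau close; one closing branch shown above.

Unsatisfiable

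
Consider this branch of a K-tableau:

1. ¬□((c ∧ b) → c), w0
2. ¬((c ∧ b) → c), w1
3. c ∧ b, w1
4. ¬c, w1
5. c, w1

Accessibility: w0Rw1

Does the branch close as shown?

Both c and ¬c appear at w1.

Closed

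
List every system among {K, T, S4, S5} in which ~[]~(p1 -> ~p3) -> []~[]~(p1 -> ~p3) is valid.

S5

S5-tableau for the negation ~(~[]~(p1 -> ~p3) -> []~[]~(p1 -> ~p3)):
1. ~(~[]~(p1 -> ~p3) -> []~[]~(p1 -> ~p3)), 0
2. ~[]~(p1 -> ~p3), 0   [~->-rule on 1]
3. ~[]~[]~(p1 -> ~p3), 0   [~->-rule on 1]
4. p1 -> ~p3, 1   [~[]-rule on 2: fresh world 1, 0R1]
5. ~p3, 1   [->-rule on 4 (branches; this branch)]
6. []~(p1 -> ~p3), 2   [~[]-rule on 3: fresh world 2, 0R2]
7. ~(p1 -> ~p3), 0   [[]-rule on 6 via 2R0]
8. p1, 0   [~->-rule on 7]
9. p3, 0   [~->-rule on 7]
10. ~(p1 -> ~p3), 1   [[]-rule on 6 via 2R1]
11. p1, 1   [~->-rule on 10]
12. p3, 1   [~->-rule on 10]
Accessibility: 0R0, 0R1, 0R2, 1R0, 1R1, 1R2, 2R0, 2R1, 2R2
Branch closes: p3 and ~p3 both at 1.
Every branch closes (one shown): valid in S5.
S4-tableau for the negation ~(~[]~(p1 -> ~p3) -> []~[]~(p1 -> ~p3)):
1. ~(~[]~(p1 -> ~p3) -> []~[]~(p1 -> ~p3)), 0
2. ~[]~(p1 -> ~p3), 0   [~->-rule on 1]
3. ~[]~[]~(p1 -> ~p3), 0   [~->-rule on 1]
4. p1 -> ~p3, 1   [~[]-rule on 2: fresh world 1, 0R1]
5. ~p3, 1   [->-rule on 4 (branches; this branch)]
6. []~(p1 -> ~p3), 2   [~[]-rule on 3: fresh world 2, 0R2]
7. ~(p1 -> ~p3), 2   [[]-rule on 6 via 2R2]
8. p1, 2   [~->-rule on 7]
9. p3, 2   [~->-rule on 7]
Accessibility: 0R0, 0R1, 0R2, 1R1, 2R2
Complete open branch: countermodel on an S4-frame, so not valid in S4, nor in K, T (the same frame is also a K-frame and a T-frame).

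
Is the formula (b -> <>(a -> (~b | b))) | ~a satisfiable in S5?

Yes, satisfiable

1. (b -> <>(a -> (~b | b))) | ~a, 0
2. ~a, 0
Accessibility: 0R0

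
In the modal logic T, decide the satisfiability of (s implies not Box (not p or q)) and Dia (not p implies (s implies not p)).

1. (s implies not Box (not p or q)) and Dia (not p implies (s implies not p)), w0
2. s implies not Box (not p or q), w0
3. Dia (not p implies (s implies not p)), w0
4. not Box (not p or q), w0
5. not p implies (s implies not p), w1
6. s implies not p, w1
7. not p, w1
8. not (not p or q), w2
9. p, w2
10. not q, w2
Accessibility: w0Rw0, w0Rw1, w0Rw2, w1Rw1, w2Rw2

Satisfiable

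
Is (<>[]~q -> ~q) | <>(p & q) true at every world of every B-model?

Valid in B

Tableau for the negation ~((<>[]~q -> ~q) | <>(p & q)):
1. ~((<>[]~q -> ~q) | <>(p & q)), w0
2. ~(<>[]~q -> ~q), w0
3. ~<>(p & q), w0
4. <>[]~q, w0
5. q, w0
6. ~(p & q), w0
7. ~p, w0
8. []~q, w1
9. ~(p & q), w1
10. ~q, w0
Accessibility: w0Rw0, w0Rw1, w1Rw0, w1Rw1
Branch closes: q and ~q both at w0.
Every branch of the negation's tableau closes; the branch above is one of them.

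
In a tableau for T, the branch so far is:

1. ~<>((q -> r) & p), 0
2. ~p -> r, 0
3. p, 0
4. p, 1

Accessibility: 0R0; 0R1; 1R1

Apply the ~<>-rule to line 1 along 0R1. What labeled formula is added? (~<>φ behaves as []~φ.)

~<>φ behaves as []~φ: propagate the negated body to each accessible world.

~((q -> r) & p), 1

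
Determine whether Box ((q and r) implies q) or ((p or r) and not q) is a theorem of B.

Tableau for the negation not (Box ((q and r) implies q) or ((p or r) and not q)):
1. not (Box ((q and r) implies q) or ((p or r) and not q)), 0
2. not Box ((q and r) implies q), 0
3. not ((p or r) and not q), 0
4. not (p or r), 0
5. not p, 0
6. not r, 0
7. not ((q and r) implies q), 1
8. q and r, 1
9. not q, 1
10. q, 1
11. r, 1
Accessibility: 0R0, 0R1, 1R0, 1R1
Branch closes: q and not q both at 1.
All branches of the negation close; one closing branch shown above.

Valid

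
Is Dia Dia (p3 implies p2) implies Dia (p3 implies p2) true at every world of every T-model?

Invalid (countermodel exists)

Tableau for the negation not (Dia Dia (p3 implies p2) implies Dia (p3 implies p2)):
1. not (Dia Dia (p3 implies p2) implies Dia (p3 implies p2)), w0
2. Dia Dia (p3 implies p2), w0
3. not Dia (p3 implies p2), w0
4. not (p3 implies p2), w0
5. p3, w0
6. not p2, w0
7. Dia (p3 implies p2), w1
8. not (p3 implies p2), w1
9. p3, w1
10. not p2, w1
11. p3 implies p2, w2
12. p2, w2
Accessibility: w0Rw0, w0Rw1, w1Rw1, w1Rw2, w2Rw2
The negation has an open branch (countermodel exists).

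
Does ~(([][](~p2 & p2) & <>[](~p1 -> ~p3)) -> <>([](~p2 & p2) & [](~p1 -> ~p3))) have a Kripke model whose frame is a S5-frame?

No, unsatisfiable

1. ~(([][](~p2 & p2) & <>[](~p1 -> ~p3)) -> <>([](~p2 & p2) & [](~p1 -> ~p3))), u
2. [][](~p2 & p2) & <>[](~p1 -> ~p3), u
3. ~<>([](~p2 & p2) & [](~p1 -> ~p3)), u
4. [][](~p2 & p2), u
5. <>[](~p1 -> ~p3), u
6. ~([](~p2 & p2) & [](~p1 -> ~p3)), u
7. [](~p2 & p2), u
8. ~p2 & p2, u
9. ~p2, u
10. p2, u
Accessibility: uRu
Branch closes: p2 and ~p2 both at u.
(One branch shown.) All branches close.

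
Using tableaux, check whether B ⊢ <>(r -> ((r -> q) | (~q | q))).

Tableau for the negation ~<>(r -> ((r -> q) | (~q | q))):
1. ~<>(r -> ((r -> q) | (~q | q))), w0
2. ~(r -> ((r -> q) | (~q | q))), w0
3. r, w0
4. ~((r -> q) | (~q | q)), w0
5. ~(r -> q), w0
6. ~(~q | q), w0
7. ~q, w0
8. q, w0
Accessibility: w0Rw0
Branch closes: q and ~q both at w0.
Every branch of the negation's tableau closes; the branch above is one of them.

Valid in B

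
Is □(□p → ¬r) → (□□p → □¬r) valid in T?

Valid

Tableau for the negation ¬(□(□p → ¬r) → (□□p → □¬r)):
1. ¬(□(□p → ¬r) → (□□p → □¬r)), u
2. □(□p → ¬r), u
3. ¬(□□p → □¬r), u
4. □□p, u
5. ¬□¬r, u
6. □p → ¬r, u
7. □p, u
8. p, u
9. ¬□p, u
10. r, v
11. □p → ¬r, v
12. □p, v
13. p, v
14. ¬□p, v
15. ¬p, w
16. □p → ¬r, w
17. □p, w
18. p, w
Accessibility: uRu, uRv, uRw, vRv, wRw
Branch closes: p and ¬p both at w.
Every branch of the negation's tableau closes; the branch above is one of them.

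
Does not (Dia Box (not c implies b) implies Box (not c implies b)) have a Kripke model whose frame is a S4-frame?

1. not (Dia Box (not c implies b) implies Box (not c implies b)), u
2. Dia Box (not c implies b), u   [neg-implies-rule on 1]
3. not Box (not c implies b), u   [neg-implies-rule on 1]
4. Box (not c implies b), v   [Dia-rule on 2: fresh world v, uRv]
5. not c implies b, v   [Box-rule on 4 via vRv]
6. b, v   [implies-rule on 5 (branches; this branch)]
7. not (not c implies b), w   [neg-Box-rule on 3: fresh world w, uRw]
8. not c, w   [neg-implies-rule on 7]
9. not b, w   [neg-implies-rule on 7]
Accessibility: uRu, uRv, uRw, vRv, wRw

Satisfiable (open branch found)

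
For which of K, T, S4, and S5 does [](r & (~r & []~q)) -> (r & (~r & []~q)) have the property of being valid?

T, S4, S5

K-tableau for the negation ~([](r & (~r & []~q)) -> (r & (~r & []~q))):
1. ~([](r & (~r & []~q)) -> (r & (~r & []~q))), u
2. [](r & (~r & []~q)), u   [~->-rule on 1]
3. ~(r & (~r & []~q)), u   [~->-rule on 1]
4. ~(~r & []~q), u   [~&-rule on 3 (branches; this branch)]
5. r, u   [~&-rule on 4 (branches; this branch)]
Complete open branch: countermodel on a K-frame, so not valid in K.
T-tableau for the negation ~([](r & (~r & []~q)) -> (r & (~r & []~q))):
1. ~([](r & (~r & []~q)) -> (r & (~r & []~q))), u
2. [](r & (~r & []~q)), u   [~->-rule on 1]
3. ~(r & (~r & []~q)), u   [~->-rule on 1]
4. r & (~r & []~q), u   [[]-rule on 2 via uRu]
5. r, u   [&-rule on 4]
6. ~r & []~q, u   [&-rule on 4]
7. ~r, u   [&-rule on 6]
8. []~q, u   [&-rule on 6]
Accessibility: uRu
Branch closes: r and ~r both at u.
Every branch closes (one shown): valid in T, hence also in S4, S5 (every theorem of T is a theorem of S4 and S5).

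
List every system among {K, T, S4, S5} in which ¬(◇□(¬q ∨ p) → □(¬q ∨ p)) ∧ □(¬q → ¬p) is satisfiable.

K, T, S4

S4-tableau for the formula:
1. ¬(◇□(¬q ∨ p) → □(¬q ∨ p)) ∧ □(¬q → ¬p), 0
2. ¬(◇□(¬q ∨ p) → □(¬q ∨ p)), 0   [∧-rule on 1]
3. □(¬q → ¬p), 0   [∧-rule on 1]
4. ◇□(¬q ∨ p), 0   [¬→-rule on 2]
5. ¬□(¬q ∨ p), 0   [¬→-rule on 2]
6. ¬q → ¬p, 0   [□-rule on 3 via 0R0]
7. ¬p, 0   [→-rule on 6 (branches; this branch)]
8. □(¬q ∨ p), 1   [◇-rule on 4: fresh world 1, 0R1]
9. ¬q → ¬p, 1   [□-rule on 3 via 0R1]
10. ¬q ∨ p, 1   [□-rule on 8 via 1R1]
11. ¬p, 1   [→-rule on 9 (branches; this branch)]
12. ¬q, 1   [∨-rule on 10 (branches; this branch)]
13. ¬(¬q ∨ p), 2   [¬□-rule on 5: fresh world 2, 0R2]
14. q, 2   [¬∨-rule on 13]
15. ¬p, 2   [¬∨-rule on 13]
16. ¬q → ¬p, 2   [□-rule on 3 via 0R2]
Accessibility: 0R0, 0R1, 0R2, 1R1, 2R2
Complete open branch: satisfiable in S4, hence also in K, T (this S4-model is also a K-model and a T-model).
S5-tableau for the formula:
1. ¬(◇□(¬q ∨ p) → □(¬q ∨ p)) ∧ □(¬q → ¬p), 0
2. ¬(◇□(¬q ∨ p) → □(¬q ∨ p)), 0   [∧-rule on 1]
3. □(¬q → ¬p), 0   [∧-rule on 1]
4. ◇□(¬q ∨ p), 0   [¬→-rule on 2]
5. ¬□(¬q ∨ p), 0   [¬→-rule on 2]
6. ¬q → ¬p, 0   [□-rule on 3 via 0R0]
7. ¬p, 0   [→-rule on 6 (branches; this branch)]
8. □(¬q ∨ p), 1   [◇-rule on 4: fresh world 1, 0R1]
9. ¬q → ¬p, 1   [□-rule on 3 via 0R1]
10. ¬q ∨ p, 0   [□-rule on 8 via 1R0]
11. ¬q ∨ p, 1   [□-rule on 8 via 1R1]
12. ¬p, 1   [→-rule on 9 (branches; this branch)]
13. ¬q, 0   [∨-rule on 10 (branches; this branch)]
14. ¬q, 1   [∨-rule on 11 (branches; this branch)]
15. ¬(¬q ∨ p), 2   [¬□-rule on 5: fresh world 2, 0R2]
16. q, 2   [¬∨-rule on 15]
17. ¬p, 2   [¬∨-rule on 15]
18. ¬q → ¬p, 2   [□-rule on 3 via 0R2]
19. ¬q ∨ p, 2   [□-rule on 8 via 1R2]
20. p, 2   [∨-rule on 19 (branches; this branch)]
Accessibility: 0R0, 0R1, 0R2, 1R0, 1R1, 1R2, 2R0, 2R1, 2R2
Branch closes: p and ¬p both at 2.
Every branch closes (one shown): unsatisfiable in S5.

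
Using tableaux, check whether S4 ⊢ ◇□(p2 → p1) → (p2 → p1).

Tableau for the negation ¬(◇□(p2 → p1) → (p2 → p1)):
1. ¬(◇□(p2 → p1) → (p2 → p1)), u
2. ◇□(p2 → p1), u   [¬→-rule on 1]
3. ¬(p2 → p1), u   [¬→-rule on 1]
4. p2, u   [¬→-rule on 3]
5. ¬p1, u   [¬→-rule on 3]
6. □(p2 → p1), v   [◇-rule on 2: fresh world v, uRv]
7. p2 → p1, v   [□-rule on 6 via vRv]
8. p1, v   [→-rule on 7 (branches; this branch)]
Accessibility: uRu, uRv, vRv
The negation has an open branch (countermodel exists).

Invalid (countermodel exists)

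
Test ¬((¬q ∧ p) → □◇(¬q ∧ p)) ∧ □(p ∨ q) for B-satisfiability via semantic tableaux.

1. ¬((¬q ∧ p) → □◇(¬q ∧ p)) ∧ □(p ∨ q), 0
2. ¬((¬q ∧ p) → □◇(¬q ∧ p)), 0
3. □(p ∨ q), 0
4. ¬q ∧ p, 0
5. ¬□◇(¬q ∧ p), 0
6. ¬q, 0
7. p, 0
8. p ∨ q, 0
9. ¬◇(¬q ∧ p), 1
10. p ∨ q, 1
11. ¬(¬q ∧ p), 0
12. ¬(¬q ∧ p), 1
13. q, 1
14. ¬p, 0
Accessibility: 0R0, 0R1, 1R0, 1R1
Branch closes: p and ¬p both at 0.
All branches of the tableau close; one closing branch shown above.

No, unsatisfiable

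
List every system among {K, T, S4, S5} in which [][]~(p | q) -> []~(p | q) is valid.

T, S4, S5

K-tableau for the negation ~([][]~(p | q) -> []~(p | q)):
1. ~([][]~(p | q) -> []~(p | q)), 0
2. [][]~(p | q), 0
3. ~[]~(p | q), 0
4. p | q, 1
5. []~(p | q), 1
6. q, 1
Accessibility: 0R1
Complete open branch: countermodel on a K-frame, so not valid in K.
T-tableau for the negation ~([][]~(p | q) -> []~(p | q)):
1. ~([][]~(p | q) -> []~(p | q)), 0
2. [][]~(p | q), 0
3. ~[]~(p | q), 0
4. []~(p | q), 0
5. ~(p | q), 0
6. ~p, 0
7. ~q, 0
8. p | q, 1
9. []~(p | q), 1
10. ~(p | q), 1
11. ~p, 1
12. ~q, 1
13. q, 1
Accessibility: 0R0, 0R1, 1R1
Branch closes: q and ~q both at 1.
Every branch closes (one shown): valid in T, hence also in S4, S5 (every theorem of T is a theorem of S4 and S5).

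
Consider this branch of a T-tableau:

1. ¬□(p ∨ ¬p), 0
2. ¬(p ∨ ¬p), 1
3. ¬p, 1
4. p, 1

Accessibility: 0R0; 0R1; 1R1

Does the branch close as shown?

Both p and ¬p appear at 1.

Yes, closed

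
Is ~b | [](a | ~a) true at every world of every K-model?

Tableau for the negation ~(~b | [](a | ~a)):
1. ~(~b | [](a | ~a)), w0
2. b, w0
3. ~[](a | ~a), w0
4. ~(a | ~a), w1
5. ~a, w1
6. a, w1
Accessibility: w0Rw1
Branch closes: a and ~a both at w1.
Every branch of the negation's tableau closes; the branch above is one of them.

Yes, valid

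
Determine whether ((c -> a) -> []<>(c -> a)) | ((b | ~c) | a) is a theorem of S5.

Tableau for the negation ~(((c -> a) -> []<>(c -> a)) | ((b | ~c) | a)):
1. ~(((c -> a) -> []<>(c -> a)) | ((b | ~c) | a)), w0
2. ~((c -> a) -> []<>(c -> a)), w0
3. ~((b | ~c) | a), w0
4. c -> a, w0
5. ~[]<>(c -> a), w0
6. ~(b | ~c), w0
7. ~a, w0
8. ~b, w0
9. c, w0
10. a, w0
Accessibility: w0Rw0
Branch closes: a and ~a both at w0.
All branches of the negation close; one closing branch shown above.

Valid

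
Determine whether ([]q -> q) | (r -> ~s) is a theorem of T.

Yes, valid

Tableau for the negation ~(([]q -> q) | (r -> ~s)):
1. ~(([]q -> q) | (r -> ~s)), w0
2. ~([]q -> q), w0
3. ~(r -> ~s), w0
4. []q, w0
5. ~q, w0
6. r, w0
7. s, w0
8. q, w0
Accessibility: w0Rw0
Branch closes: q and ~q both at w0.
All branches of the negation close; one closing branch shown above.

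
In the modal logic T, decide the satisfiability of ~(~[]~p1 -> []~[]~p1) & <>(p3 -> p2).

1. ~(~[]~p1 -> []~[]~p1) & <>(p3 -> p2), 0
2. ~(~[]~p1 -> []~[]~p1), 0
3. <>(p3 -> p2), 0
4. ~[]~p1, 0
5. ~[]~[]~p1, 0
6. p3 -> p2, 1
7. p2, 1
8. p1, 2
9. []~p1, 3
10. ~p1, 3
Accessibility: 0R0, 0R1, 0R2, 0R3, 1R1, 2R2, 3R3

Yes, satisfiable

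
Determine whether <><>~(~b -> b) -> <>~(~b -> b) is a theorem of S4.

Yes, valid

Tableau for the negation ~(<><>~(~b -> b) -> <>~(~b -> b)):
1. ~(<><>~(~b -> b) -> <>~(~b -> b)), u
2. <><>~(~b -> b), u
3. ~<>~(~b -> b), u
4. ~b -> b, u
5. b, u
6. <>~(~b -> b), v
7. ~b -> b, v
8. b, v
9. ~(~b -> b), w
10. ~b, w
11. ~b -> b, w
12. b, w
Accessibility: uRu, uRv, uRw, vRv, vRw, wRw
Branch closes: b and ~b both at w.
Every branch of the negation's tableau closes; the branch above is one of them.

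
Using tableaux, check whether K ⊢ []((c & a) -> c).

Tableau for the negation ~[]((c & a) -> c):
1. ~[]((c & a) -> c), 0
2. ~((c & a) -> c), 1
3. c & a, 1
4. ~c, 1
5. c, 1
6. a, 1
Accessibility: 0R1
Branch closes: c and ~c both at 1.
Every branch of the negation's tableau closes; the branch above is one of them.

Valid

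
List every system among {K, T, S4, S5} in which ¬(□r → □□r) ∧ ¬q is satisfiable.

K, T

S4-tableau for the formula:
1. ¬(□r → □□r) ∧ ¬q, 0
2. ¬(□r → □□r), 0
3. ¬q, 0
4. □r, 0
5. ¬□□r, 0
6. r, 0
7. ¬□r, 1
8. r, 1
9. ¬r, 2
10. r, 2
Accessibility: 0R0, 0R1, 0R2, 1R1, 1R2, 2R2
Branch closes: r and ¬r both at 2.
Every branch closes (one shown): unsatisfiable in S4, hence also in S5 (every S5-frame is an S4-frame).
T-tableau for the formula:
1. ¬(□r → □□r) ∧ ¬q, 0
2. ¬(□r → □□r), 0
3. ¬q, 0
4. □r, 0
5. ¬□□r, 0
6. r, 0
7. ¬□r, 1
8. r, 1
9. ¬r, 2
Accessibility: 0R0, 0R1, 1R1, 1R2, 2R2
Complete open branch: satisfiable in T, hence also in K (this T-model is also a K-model).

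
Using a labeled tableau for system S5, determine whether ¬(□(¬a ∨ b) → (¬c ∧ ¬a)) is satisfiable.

Satisfiable

1. ¬(□(¬a ∨ b) → (¬c ∧ ¬a)), w0
2. □(¬a ∨ b), w0
3. ¬(¬c ∧ ¬a), w0
4. ¬a ∨ b, w0
5. a, w0
6. b, w0
Accessibility: w0Rw0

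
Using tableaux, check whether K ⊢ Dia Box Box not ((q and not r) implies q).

Invalid (countermodel exists)

Tableau for the negation not Dia Box Box not ((q and not r) implies q):
1. not Dia Box Box not ((q and not r) implies q), 0
The negation has an open branch (countermodel exists).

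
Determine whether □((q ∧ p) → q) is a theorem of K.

Tableau for the negation ¬□((q ∧ p) → q):
1. ¬□((q ∧ p) → q), w0
2. ¬((q ∧ p) → q), w1   [¬□-rule on 1: fresh world w1, w0Rw1]
3. q ∧ p, w1   [¬→-rule on 2]
4. ¬q, w1   [¬→-rule on 2]
5. q, w1   [∧-rule on 3]
6. p, w1   [∧-rule on 3]
Accessibility: w0Rw1
Branch closes: q and ¬q both at w1.
Every branch of the negation's tableau closes; the branch above is one of them.

Valid in K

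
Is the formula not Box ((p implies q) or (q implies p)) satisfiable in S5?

1. not Box ((p implies q) or (q implies p)), 0
2. not ((p implies q) or (q implies p)), 1   [neg-Box-rule on 1: fresh world 1, 0R1]
3. not (p implies q), 1   [neg-or-rule on 2]
4. not (q implies p), 1   [neg-or-rule on 2]
5. p, 1   [neg-implies-rule on 3]
6. not q, 1   [neg-implies-rule on 3]
7. q, 1   [neg-implies-rule on 4]
8. not p, 1   [neg-implies-rule on 4]
Accessibility: 0R0, 0R1, 1R0, 1R1
Branch closes: q and not q both at 1.
All branches of the tableau close; one closing branch shown above.

No, unsatisfiable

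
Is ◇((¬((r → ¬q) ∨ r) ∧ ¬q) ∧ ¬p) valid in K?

Tableau for the negation ¬◇((¬((r → ¬q) ∨ r) ∧ ¬q) ∧ ¬p):
1. ¬◇((¬((r → ¬q) ∨ r) ∧ ¬q) ∧ ¬p), u
The negation has an open branch (countermodel exists).

Invalid (countermodel exists)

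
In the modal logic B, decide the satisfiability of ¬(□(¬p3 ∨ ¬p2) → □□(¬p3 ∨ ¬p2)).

Satisfiable (open branch found)

1. ¬(□(¬p3 ∨ ¬p2) → □□(¬p3 ∨ ¬p2)), 0
2. □(¬p3 ∨ ¬p2), 0
3. ¬□□(¬p3 ∨ ¬p2), 0
4. ¬p3 ∨ ¬p2, 0
5. ¬p2, 0
6. ¬□(¬p3 ∨ ¬p2), 1
7. ¬p3 ∨ ¬p2, 1
8. ¬p2, 1
9. ¬(¬p3 ∨ ¬p2), 2
10. p3, 2
11. p2, 2
Accessibility: 0R0, 0R1, 1R0, 1R1, 1R2, 2R1, 2R2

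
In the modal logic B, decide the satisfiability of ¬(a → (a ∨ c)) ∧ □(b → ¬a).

1. ¬(a → (a ∨ c)) ∧ □(b → ¬a), w0
2. ¬(a → (a ∨ c)), w0
3. □(b → ¬a), w0
4. a, w0
5. ¬(a ∨ c), w0
6. ¬a, w0
7. ¬c, w0
Accessibility: w0Rw0
Branch closes: a and ¬a both at w0.
Every branch closes; the branch above is one of them.

Unsatisfiable (every branch closes)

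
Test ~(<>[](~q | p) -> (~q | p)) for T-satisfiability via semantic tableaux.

1. ~(<>[](~q | p) -> (~q | p)), w0
2. <>[](~q | p), w0   [~->-rule on 1]
3. ~(~q | p), w0   [~->-rule on 1]
4. q, w0   [~|-rule on 3]
5. ~p, w0   [~|-rule on 3]
6. [](~q | p), w1   [<>-rule on 2: fresh world w1, w0Rw1]
7. ~q | p, w1   [[]-rule on 6 via w1Rw1]
8. p, w1   [|-rule on 7 (branches; this branch)]
Accessibility: w0Rw0, w0Rw1, w1Rw1

Yes, satisfiable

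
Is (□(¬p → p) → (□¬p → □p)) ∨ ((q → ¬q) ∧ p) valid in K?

Valid

Tableau for the negation ¬((□(¬p → p) → (□¬p → □p)) ∨ ((q → ¬q) ∧ p)):
1. ¬((□(¬p → p) → (□¬p → □p)) ∨ ((q → ¬q) ∧ p)), w0
2. ¬(□(¬p → p) → (□¬p → □p)), w0
3. ¬((q → ¬q) ∧ p), w0
4. □(¬p → p), w0
5. ¬(□¬p → □p), w0
6. □¬p, w0
7. ¬□p, w0
8. ¬(q → ¬q), w0
9. q, w0
10. ¬p, w1
11. ¬p → p, w1
12. p, w1
Accessibility: w0Rw1
Branch closes: p and ¬p both at w1.
All branches of the negation close; one closing branch shown above.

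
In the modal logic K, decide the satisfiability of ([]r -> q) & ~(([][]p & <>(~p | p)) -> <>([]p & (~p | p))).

1. ([]r -> q) & ~(([][]p & <>(~p | p)) -> <>([]p & (~p | p))), w0
2. []r -> q, w0
3. ~(([][]p & <>(~p | p)) -> <>([]p & (~p | p))), w0
4. [][]p & <>(~p | p), w0
5. ~<>([]p & (~p | p)), w0
6. [][]p, w0
7. <>(~p | p), w0
8. ~[]r, w0
9. ~p | p, w1
10. ~([]p & (~p | p)), w1
11. []p, w1
12. p, w1
13. ~[]p, w1
14. ~r, w2
15. ~([]p & (~p | p)), w2
16. []p, w2
17. ~[]p, w2
18. ~p, w3
19. p, w3
Accessibility: w0Rw1, w0Rw2, w1Rw3
Branch closes: p and ~p both at w3.
Every branch closes; the branch above is one of them.

Unsatisfiable (every branch closes)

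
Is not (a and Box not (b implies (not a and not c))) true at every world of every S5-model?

No, not valid

Tableau for the negation a and Box not (b implies (not a and not c)):
1. a and Box not (b implies (not a and not c)), u
2. a, u
3. Box not (b implies (not a and not c)), u
4. not (b implies (not a and not c)), u
5. b, u
6. not (not a and not c), u
7. c, u
Accessibility: uRu
The negation has an open branch (countermodel exists).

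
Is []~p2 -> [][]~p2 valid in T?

Tableau for the negation ~([]~p2 -> [][]~p2):
1. ~([]~p2 -> [][]~p2), u
2. []~p2, u   [~->-rule on 1]
3. ~[][]~p2, u   [~->-rule on 1]
4. ~p2, u   [[]-rule on 2 via uRu]
5. ~[]~p2, v   [~[]-rule on 3: fresh world v, uRv]
6. ~p2, v   [[]-rule on 2 via uRv]
7. p2, w   [~[]-rule on 5: fresh world w, vRw]
Accessibility: uRu, uRv, vRv, vRw, wRw
The negation has an open branch (countermodel exists).

Not valid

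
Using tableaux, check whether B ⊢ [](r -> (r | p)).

Tableau for the negation ~[](r -> (r | p)):
1. ~[](r -> (r | p)), 0
2. ~(r -> (r | p)), 1   [~[]-rule on 1: fresh world 1, 0R1]
3. r, 1   [~->-rule on 2]
4. ~(r | p), 1   [~->-rule on 2]
5. ~r, 1   [~|-rule on 4]
6. ~p, 1   [~|-rule on 4]
Accessibility: 0R0, 0R1, 1R0, 1R1
Branch closes: r and ~r both at 1.
Every branch of the negation's tableau closes; the branch above is one of them.

Yes, valid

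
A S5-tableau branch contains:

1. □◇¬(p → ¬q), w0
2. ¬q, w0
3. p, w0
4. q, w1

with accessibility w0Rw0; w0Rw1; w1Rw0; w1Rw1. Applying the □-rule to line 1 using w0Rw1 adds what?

◇¬(p → ¬q), w1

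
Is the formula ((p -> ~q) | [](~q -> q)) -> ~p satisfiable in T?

Satisfiable (open branch found)

1. ((p -> ~q) | [](~q -> q)) -> ~p, u
2. ~p, u
Accessibility: uRu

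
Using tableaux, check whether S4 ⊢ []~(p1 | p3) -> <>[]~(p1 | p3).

Tableau for the negation ~([]~(p1 | p3) -> <>[]~(p1 | p3)):
1. ~([]~(p1 | p3) -> <>[]~(p1 | p3)), w0
2. []~(p1 | p3), w0   [~->-rule on 1]
3. ~<>[]~(p1 | p3), w0   [~->-rule on 1]
4. ~(p1 | p3), w0   [[]-rule on 2 via w0Rw0]
5. ~p1, w0   [~|-rule on 4]
6. ~p3, w0   [~|-rule on 4]
7. ~[]~(p1 | p3), w0   [~<>-rule on 3 via w0Rw0]
8. p1 | p3, w1   [~[]-rule on 7: fresh world w1, w0Rw1]
9. ~(p1 | p3), w1   [[]-rule on 2 via w0Rw1]
10. ~p1, w1   [~|-rule on 9]
11. ~p3, w1   [~|-rule on 9]
12. ~[]~(p1 | p3), w1   [~<>-rule on 3 via w0Rw1]
13. p3, w1   [|-rule on 8 (branches; this branch)]
Accessibility: w0Rw0, w0Rw1, w1Rw1
Branch closes: p3 and ~p3 both at w1.
Every branch of the negation's tableau closes; the branch above is one of them.

Valid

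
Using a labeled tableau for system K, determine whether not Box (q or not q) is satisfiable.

1. not Box (q or not q), 0
2. not (q or not q), 1
3. not q, 1
4. q, 1
Accessibility: 0R1
Branch closes: q and not q both at 1.
All branches of the tableau close; one closing branch shown above.

Unsatisfiable (every branch closes)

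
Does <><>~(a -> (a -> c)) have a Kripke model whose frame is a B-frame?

1. <><>~(a -> (a -> c)), 0
2. <>~(a -> (a -> c)), 1   [<>-rule on 1: fresh world 1, 0R1]
3. ~(a -> (a -> c)), 2   [<>-rule on 2: fresh world 2, 1R2]
4. a, 2   [~->-rule on 3]
5. ~(a -> c), 2   [~->-rule on 3]
6. ~c, 2   [~->-rule on 5]
Accessibility: 0R0, 0R1, 1R0, 1R1, 1R2, 2R1, 2R2

Satisfiable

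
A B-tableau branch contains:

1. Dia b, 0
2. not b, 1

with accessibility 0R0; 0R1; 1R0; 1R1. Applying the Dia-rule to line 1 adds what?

a fresh world 2 with 0R2, and b at 2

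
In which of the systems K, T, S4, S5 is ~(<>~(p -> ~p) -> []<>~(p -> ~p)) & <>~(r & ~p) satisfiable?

S4-tableau for the formula:
1. ~(<>~(p -> ~p) -> []<>~(p -> ~p)) & <>~(r & ~p), w0
2. ~(<>~(p -> ~p) -> []<>~(p -> ~p)), w0   [&-rule on 1]
3. <>~(r & ~p), w0   [&-rule on 1]
4. <>~(p -> ~p), w0   [~->-rule on 2]
5. ~[]<>~(p -> ~p), w0   [~->-rule on 2]
6. ~(r & ~p), w1   [<>-rule on 3: fresh world w1, w0Rw1]
7. p, w1   [~&-rule on 6 (branches; this branch)]
8. ~(p -> ~p), w2   [<>-rule on 4: fresh world w2, w0Rw2]
9. p, w2   [~->-rule on 8]
10. ~<>~(p -> ~p), w3   [~[]-rule on 5: fresh world w3, w0Rw3]
11. p -> ~p, w3   [~<>-rule on 10 via w3Rw3]
12. ~p, w3   [->-rule on 11 (branches; this branch)]
Accessibility: w0Rw0, w0Rw1, w0Rw2, w0Rw3, w1Rw1, w2Rw2, w3Rw3
Complete open branch: satisfiable in S4, hence also in K, T (this S4-model is also a K-model and a T-model).
S5-tableau for the formula:
1. ~(<>~(p -> ~p) -> []<>~(p -> ~p)) & <>~(r & ~p), w0
2. ~(<>~(p -> ~p) -> []<>~(p -> ~p)), w0   [&-rule on 1]
3. <>~(r & ~p), w0   [&-rule on 1]
4. <>~(p -> ~p), w0   [~->-rule on 2]
5. ~[]<>~(p -> ~p), w0   [~->-rule on 2]
6. ~(r & ~p), w1   [<>-rule on 3: fresh world w1, w0Rw1]
7. ~r, w1   [~&-rule on 6 (branches; this branch)]
8. ~(p -> ~p), w2   [<>-rule on 4: fresh world w2, w0Rw2]
9. p, w2   [~->-rule on 8]
10. ~<>~(p -> ~p), w3   [~[]-rule on 5: fresh world w3, w0Rw3]
11. p -> ~p, w0   [~<>-rule on 10 via w3Rw0]
12. p -> ~p, w1   [~<>-rule on 10 via w3Rw1]
13. p -> ~p, w2   [~<>-rule on 10 via w3Rw2]
14. p -> ~p, w3   [~<>-rule on 10 via w3Rw3]
15. ~p, w0   [->-rule on 11 (branches; this branch)]
16. ~p, w1   [->-rule on 12 (branches; this branch)]
17. ~p, w2   [->-rule on 13 (branches; this branch)]
Accessibility: w0Rw0, w0Rw1, w0Rw2, w0Rw3, w1Rw0, w1Rw1, w1Rw2, w1Rw3, w2Rw0, w2Rw1, w2Rw2, w2Rw3, w3Rw0, w3Rw1, w3Rw2, w3Rw3
Branch closes: p and ~p both at w2.
Every branch closes (one shown): unsatisfiable in S5.

K, T, S4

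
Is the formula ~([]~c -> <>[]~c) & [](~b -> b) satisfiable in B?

Unsatisfiable

1. ~([]~c -> <>[]~c) & [](~b -> b), 0
2. ~([]~c -> <>[]~c), 0
3. [](~b -> b), 0
4. []~c, 0
5. ~<>[]~c, 0
6. ~b -> b, 0
7. ~c, 0
8. ~[]~c, 0
9. b, 0
10. c, 1
11. ~b -> b, 1
12. ~c, 1
Accessibility: 0R0, 0R1, 1R0, 1R1
Branch closes: c and ~c both at 1.
All branches of the tableau close; one closing branch shown above.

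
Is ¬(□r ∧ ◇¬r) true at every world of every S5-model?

Tableau for the negation □r ∧ ◇¬r:
1. □r ∧ ◇¬r, w0
2. □r, w0   [∧-rule on 1]
3. ◇¬r, w0   [∧-rule on 1]
4. r, w0   [□-rule on 2 via w0Rw0]
5. ¬r, w1   [◇-rule on 3: fresh world w1, w0Rw1]
6. r, w1   [□-rule on 2 via w0Rw1]
Accessibility: w0Rw0, w0Rw1, w1Rw0, w1Rw1
Branch closes: r and ¬r both at w1.
All branches of the negation close; one closing branch shown above.

Yes, valid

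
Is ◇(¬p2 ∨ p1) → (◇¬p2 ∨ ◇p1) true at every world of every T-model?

Valid in T

Tableau for the negation ¬(◇(¬p2 ∨ p1) → (◇¬p2 ∨ ◇p1)):
1. ¬(◇(¬p2 ∨ p1) → (◇¬p2 ∨ ◇p1)), u
2. ◇(¬p2 ∨ p1), u   [¬→-rule on 1]
3. ¬(◇¬p2 ∨ ◇p1), u   [¬→-rule on 1]
4. ¬◇¬p2, u   [¬∨-rule on 3]
5. ¬◇p1, u   [¬∨-rule on 3]
6. p2, u   [¬◇-rule on 4 via uRu]
7. ¬p1, u   [¬◇-rule on 5 via uRu]
8. ¬p2 ∨ p1, v   [◇-rule on 2: fresh world v, uRv]
9. p2, v   [¬◇-rule on 4 via uRv]
10. ¬p1, v   [¬◇-rule on 5 via uRv]
11. p1, v   [∨-rule on 8 (branches; this branch)]
Accessibility: uRu, uRv, vRv
Branch closes: p1 and ¬p1 both at v.
All branches of the negation close; one closing branch shown above.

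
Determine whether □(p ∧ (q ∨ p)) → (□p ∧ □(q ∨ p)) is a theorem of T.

Valid in T

Tableau for the negation ¬(□(p ∧ (q ∨ p)) → (□p ∧ □(q ∨ p))):
1. ¬(□(p ∧ (q ∨ p)) → (□p ∧ □(q ∨ p))), 0
2. □(p ∧ (q ∨ p)), 0   [¬→-rule on 1]
3. ¬(□p ∧ □(q ∨ p)), 0   [¬→-rule on 1]
4. p ∧ (q ∨ p), 0   [□-rule on 2 via 0R0]
5. p, 0   [∧-rule on 4]
6. q ∨ p, 0   [∧-rule on 4]
7. ¬□(q ∨ p), 0   [¬∧-rule on 3 (branches; this branch)]
8. ¬(q ∨ p), 1   [¬□-rule on 7: fresh world 1, 0R1]
9. ¬q, 1   [¬∨-rule on 8]
10. ¬p, 1   [¬∨-rule on 8]
11. p ∧ (q ∨ p), 1   [□-rule on 2 via 0R1]
12. p, 1   [∧-rule on 11]
13. q ∨ p, 1   [∧-rule on 11]
Accessibility: 0R0, 0R1, 1R1
Branch closes: p and ¬p both at 1.
All branches of the negation close; one closing branch shown above.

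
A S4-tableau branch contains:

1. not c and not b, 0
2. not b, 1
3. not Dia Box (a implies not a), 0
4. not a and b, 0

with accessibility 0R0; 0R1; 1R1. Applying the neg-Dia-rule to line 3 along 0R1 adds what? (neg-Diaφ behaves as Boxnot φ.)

neg-Diaφ behaves as Boxnot φ: propagate the negated body to each accessible world.

not Box (a implies not a), 1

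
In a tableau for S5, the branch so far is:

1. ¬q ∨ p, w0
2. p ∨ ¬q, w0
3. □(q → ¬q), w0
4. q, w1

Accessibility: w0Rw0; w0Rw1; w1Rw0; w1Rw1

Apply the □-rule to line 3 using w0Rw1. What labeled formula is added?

q → ¬q, w1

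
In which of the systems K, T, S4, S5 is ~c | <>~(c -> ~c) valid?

T, S4, S5

K-tableau for the negation ~(~c | <>~(c -> ~c)):
1. ~(~c | <>~(c -> ~c)), w0
2. c, w0
3. ~<>~(c -> ~c), w0
Complete open branch: countermodel on a K-frame, so not valid in K.
T-tableau for the negation ~(~c | <>~(c -> ~c)):
1. ~(~c | <>~(c -> ~c)), w0
2. c, w0
3. ~<>~(c -> ~c), w0
4. c -> ~c, w0
5. ~c, w0
Accessibility: w0Rw0
Branch closes: c and ~c both at w0.
Every branch closes (one shown): valid in T, hence also in S4, S5 (every theorem of T is a theorem of S4 and S5).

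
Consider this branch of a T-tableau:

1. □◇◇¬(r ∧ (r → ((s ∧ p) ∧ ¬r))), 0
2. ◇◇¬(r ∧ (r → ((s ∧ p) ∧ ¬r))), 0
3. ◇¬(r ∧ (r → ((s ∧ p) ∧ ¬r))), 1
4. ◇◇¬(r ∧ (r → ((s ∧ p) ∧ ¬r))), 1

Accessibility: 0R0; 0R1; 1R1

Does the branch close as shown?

No world carries both an atom and its negation.

Open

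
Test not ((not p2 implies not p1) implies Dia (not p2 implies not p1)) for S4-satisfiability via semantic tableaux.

No, unsatisfiable

1. not ((not p2 implies not p1) implies Dia (not p2 implies not p1)), w0
2. not p2 implies not p1, w0   [neg-implies-rule on 1]
3. not Dia (not p2 implies not p1), w0   [neg-implies-rule on 1]
4. not (not p2 implies not p1), w0   [neg-Dia-rule on 3 via w0Rw0]
5. not p2, w0   [neg-implies-rule on 4]
6. p1, w0   [neg-implies-rule on 4]
7. not p1, w0   [implies-rule on 2 (branches; this branch)]
Accessibility: w0Rw0
Branch closes: p1 and not p1 both at w0.
(One branch shown.) All branches close.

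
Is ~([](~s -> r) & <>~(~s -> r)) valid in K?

Valid in K

Tableau for the negation [](~s -> r) & <>~(~s -> r):
1. [](~s -> r) & <>~(~s -> r), w0
2. [](~s -> r), w0
3. <>~(~s -> r), w0
4. ~(~s -> r), w1
5. ~s, w1
6. ~r, w1
7. ~s -> r, w1
8. r, w1
Accessibility: w0Rw1
Branch closes: r and ~r both at w1.
All branches of the negation close; one closing branch shown above.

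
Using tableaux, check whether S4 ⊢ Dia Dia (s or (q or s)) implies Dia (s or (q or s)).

Valid in S4

Tableau for the negation not (Dia Dia (s or (q or s)) implies Dia (s or (q or s))):
1. not (Dia Dia (s or (q or s)) implies Dia (s or (q or s))), 0
2. Dia Dia (s or (q or s)), 0
3. not Dia (s or (q or s)), 0
4. not (s or (q or s)), 0
5. not s, 0
6. not (q or s), 0
7. not q, 0
8. Dia (s or (q or s)), 1
9. not (s or (q or s)), 1
10. not s, 1
11. not (q or s), 1
12. not q, 1
13. s or (q or s), 2
14. not (s or (q or s)), 2
15. not s, 2
16. not (q or s), 2
17. not q, 2
18. q or s, 2
19. s, 2
Accessibility: 0R0, 0R1, 0R2, 1R1, 1R2, 2R2
Branch closes: s and not s both at 2.
All branches of the negation close; one closing branch shown above.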